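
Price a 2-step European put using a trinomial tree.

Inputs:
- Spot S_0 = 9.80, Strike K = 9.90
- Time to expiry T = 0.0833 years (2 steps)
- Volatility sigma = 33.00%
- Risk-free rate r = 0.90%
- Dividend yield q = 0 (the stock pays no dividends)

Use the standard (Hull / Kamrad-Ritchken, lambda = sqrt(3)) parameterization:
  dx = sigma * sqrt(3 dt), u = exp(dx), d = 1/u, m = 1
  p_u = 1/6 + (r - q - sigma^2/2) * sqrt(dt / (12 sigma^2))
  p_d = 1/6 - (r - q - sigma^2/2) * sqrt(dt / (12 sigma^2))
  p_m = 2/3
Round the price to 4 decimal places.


dt = T/N = 0.041650; dx = sigma*sqrt(3*dt) = 0.116649
u = exp(dx) = 1.123725; d = 1/u = 0.889897
p_u = 0.158553, p_m = 0.666667, p_d = 0.174781
Discount per step: exp(-r*dt) = 0.999625
Stock lattice S(k, j) with j the centered position index:
  k=0: S(0,+0) = 9.8000
  k=1: S(1,-1) = 8.7210; S(1,+0) = 9.8000; S(1,+1) = 11.0125
  k=2: S(2,-2) = 7.7608; S(2,-1) = 8.7210; S(2,+0) = 9.8000; S(2,+1) = 11.0125; S(2,+2) = 12.3750
Terminal payoffs V(N, j) = max(K - S_T, 0):
  V(2,-2) = 2.139212; V(2,-1) = 1.179007; V(2,+0) = 0.100000; V(2,+1) = 0.000000; V(2,+2) = 0.000000
Backward induction: V(k, j) = exp(-r*dt) * [p_u * V(k+1, j+1) + p_m * V(k+1, j) + p_d * V(k+1, j-1)]
  V(1,-1) = exp(-r*dt) * [p_u*0.100000 + p_m*1.179007 + p_d*2.139212] = 1.175312
  V(1,+0) = exp(-r*dt) * [p_u*0.000000 + p_m*0.100000 + p_d*1.179007] = 0.272632
  V(1,+1) = exp(-r*dt) * [p_u*0.000000 + p_m*0.000000 + p_d*0.100000] = 0.017472
  V(0,+0) = exp(-r*dt) * [p_u*0.017472 + p_m*0.272632 + p_d*1.175312] = 0.389801

Answer: Price = V(0,0) = 0.3898


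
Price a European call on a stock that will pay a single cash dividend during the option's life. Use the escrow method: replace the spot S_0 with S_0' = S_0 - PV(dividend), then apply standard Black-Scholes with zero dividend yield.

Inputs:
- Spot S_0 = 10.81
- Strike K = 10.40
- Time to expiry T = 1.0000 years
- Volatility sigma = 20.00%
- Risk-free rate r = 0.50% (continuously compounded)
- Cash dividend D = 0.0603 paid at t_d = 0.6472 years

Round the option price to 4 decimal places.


PV(D) = D * exp(-r * t_d) = 0.0603 * 0.99676923 = 0.06010518
S_0' = S_0 - PV(D) = 10.8100 - 0.06010518 = 10.74989482
d1 = (ln(S_0'/K) + (r + sigma^2/2)*T) / (sigma*sqrt(T)) = 0.29045082
d2 = d1 - sigma*sqrt(T) = 0.09045082
exp(-rT) = 0.99501248
N(d1) = 0.61426431; N(d2) = 0.53603551
C = S_0' * N(d1) - K * exp(-rT) * N(d2) = 10.74989482 * 0.61426431 - 10.4000 * 0.99501248 * 0.53603551 = 1.0563

Answer: Price = 1.0563


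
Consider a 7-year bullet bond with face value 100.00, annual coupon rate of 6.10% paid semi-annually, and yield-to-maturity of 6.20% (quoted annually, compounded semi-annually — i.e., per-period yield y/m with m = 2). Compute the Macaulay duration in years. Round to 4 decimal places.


Answer: Macaulay duration = 5.7965 years

Derivation:
Coupon per period c = face * coupon_rate / m = 3.050000
Periods per year m = 2; per-period yield y/m = 0.031000
Number of cashflows N = 14
Cashflows (t years, CF_t, discount factor 1/(1+y/m)^(m*t), PV):
  t = 0.5000: CF_t = 3.050000, DF = 0.969932, PV = 2.958293
  t = 1.0000: CF_t = 3.050000, DF = 0.940768, PV = 2.869343
  t = 1.5000: CF_t = 3.050000, DF = 0.912481, PV = 2.783068
  t = 2.0000: CF_t = 3.050000, DF = 0.885045, PV = 2.699387
  t = 2.5000: CF_t = 3.050000, DF = 0.858434, PV = 2.618222
  t = 3.0000: CF_t = 3.050000, DF = 0.832622, PV = 2.539498
  t = 3.5000: CF_t = 3.050000, DF = 0.807587, PV = 2.463140
  t = 4.0000: CF_t = 3.050000, DF = 0.783305, PV = 2.389079
  t = 4.5000: CF_t = 3.050000, DF = 0.759752, PV = 2.317244
  t = 5.0000: CF_t = 3.050000, DF = 0.736908, PV = 2.247570
  t = 5.5000: CF_t = 3.050000, DF = 0.714751, PV = 2.179990
  t = 6.0000: CF_t = 3.050000, DF = 0.693260, PV = 2.114442
  t = 6.5000: CF_t = 3.050000, DF = 0.672415, PV = 2.050866
  t = 7.0000: CF_t = 103.050000, DF = 0.652197, PV = 67.208884
Price P = sum_t PV_t = 99.439027
Macaulay numerator sum_t t * PV_t:
  t * PV_t at t = 0.5000: 1.479146
  t * PV_t at t = 1.0000: 2.869343
  t * PV_t at t = 1.5000: 4.174602
  t * PV_t at t = 2.0000: 5.398774
  t * PV_t at t = 2.5000: 6.545556
  t * PV_t at t = 3.0000: 7.618494
  t * PV_t at t = 3.5000: 8.620992
  t * PV_t at t = 4.0000: 9.556316
  t * PV_t at t = 4.5000: 10.427600
  t * PV_t at t = 5.0000: 11.237849
  t * PV_t at t = 5.5000: 11.989946
  t * PV_t at t = 6.0000: 12.686654
  t * PV_t at t = 6.5000: 13.330626
  t * PV_t at t = 7.0000: 470.462186
Macaulay duration D = (sum_t t * PV_t) / P = 576.398084 / 99.439027 = 5.796498


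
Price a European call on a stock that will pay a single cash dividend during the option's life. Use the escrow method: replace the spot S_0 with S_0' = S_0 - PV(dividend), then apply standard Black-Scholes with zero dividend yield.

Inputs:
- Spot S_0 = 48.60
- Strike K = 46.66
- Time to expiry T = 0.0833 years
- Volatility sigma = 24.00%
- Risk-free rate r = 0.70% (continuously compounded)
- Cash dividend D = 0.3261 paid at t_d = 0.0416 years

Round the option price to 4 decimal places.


Answer: Price = 2.2917

Derivation:
PV(D) = D * exp(-r * t_d) = 0.3261 * 0.99970884 = 0.32600505
S_0' = S_0 - PV(D) = 48.6000 - 0.32600505 = 48.27399495
d1 = (ln(S_0'/K) + (r + sigma^2/2)*T) / (sigma*sqrt(T)) = 0.53398090
d2 = d1 - sigma*sqrt(T) = 0.46471273
exp(-rT) = 0.99941707
N(d1) = 0.70332263; N(d2) = 0.67893140
C = S_0' * N(d1) - K * exp(-rT) * N(d2) = 48.27399495 * 0.70332263 - 46.6600 * 0.99941707 * 0.67893140 = 2.2917


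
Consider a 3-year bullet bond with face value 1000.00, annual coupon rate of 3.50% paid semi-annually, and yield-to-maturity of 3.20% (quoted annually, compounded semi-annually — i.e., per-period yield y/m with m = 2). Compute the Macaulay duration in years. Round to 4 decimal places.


Answer: Macaulay duration = 2.8746 years

Derivation:
Coupon per period c = face * coupon_rate / m = 17.500000
Periods per year m = 2; per-period yield y/m = 0.016000
Number of cashflows N = 6
Cashflows (t years, CF_t, discount factor 1/(1+y/m)^(m*t), PV):
  t = 0.5000: CF_t = 17.500000, DF = 0.984252, PV = 17.224409
  t = 1.0000: CF_t = 17.500000, DF = 0.968752, PV = 16.953159
  t = 1.5000: CF_t = 17.500000, DF = 0.953496, PV = 16.686180
  t = 2.0000: CF_t = 17.500000, DF = 0.938480, PV = 16.423406
  t = 2.5000: CF_t = 17.500000, DF = 0.923701, PV = 16.164769
  t = 3.0000: CF_t = 1017.500000, DF = 0.909155, PV = 925.064831
Price P = sum_t PV_t = 1008.516754
Macaulay numerator sum_t t * PV_t:
  t * PV_t at t = 0.5000: 8.612205
  t * PV_t at t = 1.0000: 16.953159
  t * PV_t at t = 1.5000: 25.029270
  t * PV_t at t = 2.0000: 32.846811
  t * PV_t at t = 2.5000: 40.411923
  t * PV_t at t = 3.0000: 2775.194492
Macaulay duration D = (sum_t t * PV_t) / P = 2899.047860 / 1008.516754 = 2.874566


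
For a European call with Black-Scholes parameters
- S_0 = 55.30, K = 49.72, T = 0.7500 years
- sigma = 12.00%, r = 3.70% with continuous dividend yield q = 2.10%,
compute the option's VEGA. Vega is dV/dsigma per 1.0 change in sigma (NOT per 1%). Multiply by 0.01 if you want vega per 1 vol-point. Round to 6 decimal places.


Answer: Vega = 9.254221

Derivation:
d1 = 1.1909354443; d2 = 1.0870123959
phi(d1) = 0.1963017722; exp(-qT) = 0.9843733826; exp(-rT) = 0.9726314943
Vega = S * exp(-qT) * phi(d1) * sqrt(T) = 55.3000 * 0.9843733826 * 0.1963017722 * 0.8660254038 = 9.254221


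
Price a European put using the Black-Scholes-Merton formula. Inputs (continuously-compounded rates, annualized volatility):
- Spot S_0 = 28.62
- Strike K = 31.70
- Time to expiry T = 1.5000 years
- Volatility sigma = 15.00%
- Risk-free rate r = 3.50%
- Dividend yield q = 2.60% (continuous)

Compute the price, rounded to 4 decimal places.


d1 = (ln(S/K) + (r - q + 0.5*sigma^2) * T) / (sigma * sqrt(T)) = -0.39102515
d2 = d1 - sigma * sqrt(T) = -0.57473688
exp(-rT) = 0.94885432; exp(-qT) = 0.96175071
P = K * exp(-rT) * N(-d2) - S_0 * exp(-qT) * N(-d1)
N(-d1) = 0.65211068; N(-d2) = 0.71726537
P = 31.7000 * 0.94885432 * 0.71726537 - 28.6200 * 0.96175071 * 0.65211068 = 3.6249

Answer: Price = 3.6249


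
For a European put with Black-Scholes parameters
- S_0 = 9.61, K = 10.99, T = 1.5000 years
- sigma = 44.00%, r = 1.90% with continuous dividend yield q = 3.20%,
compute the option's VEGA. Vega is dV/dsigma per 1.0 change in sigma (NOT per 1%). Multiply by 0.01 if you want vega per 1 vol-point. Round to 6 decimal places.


d1 = -0.0157389837; d2 = -0.5546267272
phi(d1) = 0.3988928713; exp(-qT) = 0.9531337871; exp(-rT) = 0.9719022941
Vega = S * exp(-qT) * phi(d1) * sqrt(T) = 9.6100 * 0.9531337871 * 0.3988928713 * 1.2247448714 = 4.474857

Answer: Vega = 4.474857


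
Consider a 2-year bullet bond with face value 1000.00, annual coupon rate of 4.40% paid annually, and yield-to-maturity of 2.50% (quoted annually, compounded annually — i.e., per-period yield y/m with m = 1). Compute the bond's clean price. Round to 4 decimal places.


Coupon per period c = face * coupon_rate / m = 44.000000
Periods per year m = 1; per-period yield y/m = 0.025000
Number of cashflows N = 2
Cashflows (t years, CF_t, discount factor 1/(1+y/m)^(m*t), PV):
  t = 1.0000: CF_t = 44.000000, DF = 0.975610, PV = 42.926829
  t = 2.0000: CF_t = 1044.000000, DF = 0.951814, PV = 993.694230
Price P = sum_t PV_t = 1036.621059

Answer: Price = 1036.6211


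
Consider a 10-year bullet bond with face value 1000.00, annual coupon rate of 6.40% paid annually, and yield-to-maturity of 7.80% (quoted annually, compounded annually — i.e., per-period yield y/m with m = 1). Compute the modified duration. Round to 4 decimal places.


Answer: Modified duration = 7.0054

Derivation:
Coupon per period c = face * coupon_rate / m = 64.000000
Periods per year m = 1; per-period yield y/m = 0.078000
Number of cashflows N = 10
Cashflows (t years, CF_t, discount factor 1/(1+y/m)^(m*t), PV):
  t = 1.0000: CF_t = 64.000000, DF = 0.927644, PV = 59.369202
  t = 2.0000: CF_t = 64.000000, DF = 0.860523, PV = 55.073471
  t = 3.0000: CF_t = 64.000000, DF = 0.798259, PV = 51.088564
  t = 4.0000: CF_t = 64.000000, DF = 0.740500, PV = 47.391988
  t = 5.0000: CF_t = 64.000000, DF = 0.686920, PV = 43.962883
  t = 6.0000: CF_t = 64.000000, DF = 0.637217, PV = 40.781896
  t = 7.0000: CF_t = 64.000000, DF = 0.591111, PV = 37.831072
  t = 8.0000: CF_t = 64.000000, DF = 0.548340, PV = 35.093759
  t = 9.0000: CF_t = 64.000000, DF = 0.508664, PV = 32.554507
  t = 10.0000: CF_t = 1064.000000, DF = 0.471859, PV = 502.058148
Price P = sum_t PV_t = 905.205491
First compute Macaulay numerator sum_t t * PV_t:
  t * PV_t at t = 1.0000: 59.369202
  t * PV_t at t = 2.0000: 110.146943
  t * PV_t at t = 3.0000: 153.265691
  t * PV_t at t = 4.0000: 189.567954
  t * PV_t at t = 5.0000: 219.814417
  t * PV_t at t = 6.0000: 244.691374
  t * PV_t at t = 7.0000: 264.817504
  t * PV_t at t = 8.0000: 280.750071
  t * PV_t at t = 9.0000: 292.990565
  t * PV_t at t = 10.0000: 5020.581477
Macaulay duration D = 6835.995197 / 905.205491 = 7.551871
Modified duration = D / (1 + y/m) = 7.551871 / (1 + 0.078000) = 7.005446


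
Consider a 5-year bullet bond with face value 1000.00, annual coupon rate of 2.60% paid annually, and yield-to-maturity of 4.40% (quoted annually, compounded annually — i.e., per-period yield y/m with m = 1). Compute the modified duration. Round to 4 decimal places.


Coupon per period c = face * coupon_rate / m = 26.000000
Periods per year m = 1; per-period yield y/m = 0.044000
Number of cashflows N = 5
Cashflows (t years, CF_t, discount factor 1/(1+y/m)^(m*t), PV):
  t = 1.0000: CF_t = 26.000000, DF = 0.957854, PV = 24.904215
  t = 2.0000: CF_t = 26.000000, DF = 0.917485, PV = 23.854612
  t = 3.0000: CF_t = 26.000000, DF = 0.878817, PV = 22.849245
  t = 4.0000: CF_t = 26.000000, DF = 0.841779, PV = 21.886250
  t = 5.0000: CF_t = 1026.000000, DF = 0.806302, PV = 827.265413
Price P = sum_t PV_t = 920.759734
First compute Macaulay numerator sum_t t * PV_t:
  t * PV_t at t = 1.0000: 24.904215
  t * PV_t at t = 2.0000: 47.709223
  t * PV_t at t = 3.0000: 68.547735
  t * PV_t at t = 4.0000: 87.545000
  t * PV_t at t = 5.0000: 4136.327066
Macaulay duration D = 4365.033238 / 920.759734 = 4.740686
Modified duration = D / (1 + y/m) = 4.740686 / (1 + 0.044000) = 4.540887

Answer: Modified duration = 4.5409


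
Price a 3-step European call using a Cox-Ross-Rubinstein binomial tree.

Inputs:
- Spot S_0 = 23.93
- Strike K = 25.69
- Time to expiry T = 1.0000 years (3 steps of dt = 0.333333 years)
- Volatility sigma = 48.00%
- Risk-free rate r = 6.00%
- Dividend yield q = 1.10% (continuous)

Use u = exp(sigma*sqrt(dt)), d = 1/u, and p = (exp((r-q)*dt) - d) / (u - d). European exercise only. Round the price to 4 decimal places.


dt = T/N = 0.333333
u = exp(sigma*sqrt(dt)) = 1.319335; d = 1/u = 0.757957
p = (exp((r-q)*dt) - d) / (u - d) = 0.460492
Discount per step: exp(-r*dt) = 0.980199
Stock lattice S(k, i) with i counting down-moves:
  k=0: S(0,0) = 23.9300
  k=1: S(1,0) = 31.5717; S(1,1) = 18.1379
  k=2: S(2,0) = 41.6537; S(2,1) = 23.9300; S(2,2) = 13.7478
  k=3: S(3,0) = 54.9551; S(3,1) = 31.5717; S(3,2) = 18.1379; S(3,3) = 10.4202
Terminal payoffs V(N, i) = max(S_T - K, 0):
  V(3,0) = 29.265144; V(3,1) = 5.881696; V(3,2) = 0.000000; V(3,3) = 0.000000
Backward induction: V(k, i) = exp(-r*dt) * [p * V(k+1, i) + (1-p) * V(k+1, i+1)].
  V(2,0) = exp(-r*dt) * [p*29.265144 + (1-p)*5.881696] = 16.319902
  V(2,1) = exp(-r*dt) * [p*5.881696 + (1-p)*0.000000] = 2.654843
  V(2,2) = exp(-r*dt) * [p*0.000000 + (1-p)*0.000000] = 0.000000
  V(1,0) = exp(-r*dt) * [p*16.319902 + (1-p)*2.654843] = 8.770321
  V(1,1) = exp(-r*dt) * [p*2.654843 + (1-p)*0.000000] = 1.198326
  V(0,0) = exp(-r*dt) * [p*8.770321 + (1-p)*1.198326] = 4.592396

Answer: Price = V(0,0) = 4.5924


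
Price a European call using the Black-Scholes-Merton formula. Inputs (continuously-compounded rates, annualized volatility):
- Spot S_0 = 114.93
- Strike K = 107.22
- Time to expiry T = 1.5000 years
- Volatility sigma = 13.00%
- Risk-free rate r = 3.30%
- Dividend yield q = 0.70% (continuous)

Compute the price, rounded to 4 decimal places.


Answer: Price = 14.2134

Derivation:
d1 = (ln(S/K) + (r - q + 0.5*sigma^2) * T) / (sigma * sqrt(T)) = 0.76069500
d2 = d1 - sigma * sqrt(T) = 0.60147817
exp(-rT) = 0.95170516; exp(-qT) = 0.98955493
C = S_0 * exp(-qT) * N(d1) - K * exp(-rT) * N(d2)
N(d1) = 0.77658037; N(d2) = 0.72623923
C = 114.9300 * 0.98955493 * 0.77658037 - 107.2200 * 0.95170516 * 0.72623923 = 14.2134


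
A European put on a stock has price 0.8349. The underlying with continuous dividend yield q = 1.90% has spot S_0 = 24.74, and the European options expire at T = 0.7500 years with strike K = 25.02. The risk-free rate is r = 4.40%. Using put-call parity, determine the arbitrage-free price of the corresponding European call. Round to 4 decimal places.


Put-call parity: C - P = S_0 * exp(-qT) - K * exp(-rT).
S_0 * exp(-qT) = 24.7400 * 0.98585105 = 24.38995499
K * exp(-rT) = 25.0200 * 0.96753856 = 24.20781476
C = P + S*exp(-qT) - K*exp(-rT)
C = 0.8349 + 24.38995499 - 24.20781476 = 1.0170

Answer: Call price = 1.0170


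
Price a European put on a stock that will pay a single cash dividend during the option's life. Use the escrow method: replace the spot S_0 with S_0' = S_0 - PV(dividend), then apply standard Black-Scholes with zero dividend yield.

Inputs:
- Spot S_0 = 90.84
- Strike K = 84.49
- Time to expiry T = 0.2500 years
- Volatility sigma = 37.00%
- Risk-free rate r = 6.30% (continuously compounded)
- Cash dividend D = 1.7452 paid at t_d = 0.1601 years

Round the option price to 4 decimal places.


PV(D) = D * exp(-r * t_d) = 1.7452 * 0.98996440 = 1.72768586
S_0' = S_0 - PV(D) = 90.8400 - 1.72768586 = 89.11231414
d1 = (ln(S_0'/K) + (r + sigma^2/2)*T) / (sigma*sqrt(T)) = 0.46555052
d2 = d1 - sigma*sqrt(T) = 0.28055052
exp(-rT) = 0.98437338
N(-d1) = 0.32076863; N(-d2) = 0.38952759
P = K * exp(-rT) * N(-d2) - S_0' * N(-d1) = 84.4900 * 0.98437338 * 0.38952759 - 89.11231414 * 0.32076863 = 3.8125

Answer: Price = 3.8125


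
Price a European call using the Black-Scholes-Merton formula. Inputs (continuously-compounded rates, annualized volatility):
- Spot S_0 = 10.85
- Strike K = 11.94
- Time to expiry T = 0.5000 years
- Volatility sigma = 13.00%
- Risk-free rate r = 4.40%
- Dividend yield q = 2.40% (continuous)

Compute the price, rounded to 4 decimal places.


Answer: Price = 0.0972

Derivation:
d1 = (ln(S/K) + (r - q + 0.5*sigma^2) * T) / (sigma * sqrt(T)) = -0.88664694
d2 = d1 - sigma * sqrt(T) = -0.97857082
exp(-rT) = 0.97824024; exp(-qT) = 0.98807171
C = S_0 * exp(-qT) * N(d1) - K * exp(-rT) * N(d2)
N(d1) = 0.18763451; N(d2) = 0.16389604
C = 10.8500 * 0.98807171 * 0.18763451 - 11.9400 * 0.97824024 * 0.16389604 = 0.0972


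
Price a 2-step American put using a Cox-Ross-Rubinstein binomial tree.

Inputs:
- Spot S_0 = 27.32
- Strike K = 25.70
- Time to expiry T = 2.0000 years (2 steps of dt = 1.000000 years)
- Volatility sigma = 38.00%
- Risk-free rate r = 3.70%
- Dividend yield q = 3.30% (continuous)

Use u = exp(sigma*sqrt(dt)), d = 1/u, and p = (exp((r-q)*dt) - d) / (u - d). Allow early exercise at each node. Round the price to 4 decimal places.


Answer: Price = V(0,0) = 4.1597

Derivation:
dt = T/N = 1.000000
u = exp(sigma*sqrt(dt)) = 1.462285; d = 1/u = 0.683861
p = (exp((r-q)*dt) - d) / (u - d) = 0.411276
Discount per step: exp(-r*dt) = 0.963676
Stock lattice S(k, i) with i counting down-moves:
  k=0: S(0,0) = 27.3200
  k=1: S(1,0) = 39.9496; S(1,1) = 18.6831
  k=2: S(2,0) = 58.4177; S(2,1) = 27.3200; S(2,2) = 12.7766
Terminal payoffs V(N, i) = max(K - S_T, 0):
  V(2,0) = 0.000000; V(2,1) = 0.000000; V(2,2) = 12.923353
Backward induction: V(k, i) = exp(-r*dt) * [p * V(k+1, i) + (1-p) * V(k+1, i+1)]; then take max(V_cont, immediate exercise) for American.
  V(1,0) = exp(-r*dt) * [p*0.000000 + (1-p)*0.000000] = 0.000000; exercise = 0.000000; V(1,0) = max -> 0.000000
  V(1,1) = exp(-r*dt) * [p*0.000000 + (1-p)*12.923353] = 7.331928; exercise = 7.016906; V(1,1) = max -> 7.331928
  V(0,0) = exp(-r*dt) * [p*0.000000 + (1-p)*7.331928] = 4.159692; exercise = 0.000000; V(0,0) = max -> 4.159692


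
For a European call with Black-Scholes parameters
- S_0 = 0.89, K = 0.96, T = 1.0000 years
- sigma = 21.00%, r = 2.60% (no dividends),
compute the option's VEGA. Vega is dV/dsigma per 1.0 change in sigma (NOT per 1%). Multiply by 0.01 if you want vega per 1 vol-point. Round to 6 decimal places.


d1 = -0.1317229606; d2 = -0.3417229606
phi(d1) = 0.3954962386; exp(-qT) = 1.0000000000; exp(-rT) = 0.9743350896
Vega = S * exp(-qT) * phi(d1) * sqrt(T) = 0.8900 * 1.0000000000 * 0.3954962386 * 1.0000000000 = 0.351992

Answer: Vega = 0.351992


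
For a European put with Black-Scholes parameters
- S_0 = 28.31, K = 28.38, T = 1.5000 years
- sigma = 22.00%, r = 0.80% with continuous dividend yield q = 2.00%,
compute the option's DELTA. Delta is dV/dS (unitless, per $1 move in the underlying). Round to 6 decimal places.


Answer: Delta = -0.462490

Derivation:
d1 = 0.0587522265; d2 = -0.2106916452
phi(d1) = 0.3982543349; exp(-qT) = 0.9704455335; exp(-rT) = 0.9880717129
N(-d1) = 0.4765747302
Delta = -exp(-qT) * N(-d1) = -0.9704455335 * 0.4765747302 = -0.462490


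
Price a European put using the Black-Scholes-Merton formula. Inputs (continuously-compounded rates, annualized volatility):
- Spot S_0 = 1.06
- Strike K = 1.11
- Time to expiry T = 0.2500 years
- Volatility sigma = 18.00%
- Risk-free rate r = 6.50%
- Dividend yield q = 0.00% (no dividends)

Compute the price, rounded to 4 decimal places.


Answer: Price = 0.0568

Derivation:
d1 = (ln(S/K) + (r - q + 0.5*sigma^2) * T) / (sigma * sqrt(T)) = -0.28656786
d2 = d1 - sigma * sqrt(T) = -0.37656786
exp(-rT) = 0.98388132; exp(-qT) = 1.00000000
P = K * exp(-rT) * N(-d2) - S_0 * exp(-qT) * N(-d1)
N(-d1) = 0.61277839; N(-d2) = 0.64675261
P = 1.1100 * 0.98388132 * 0.64675261 - 1.0600 * 1.00000000 * 0.61277839 = 0.0568


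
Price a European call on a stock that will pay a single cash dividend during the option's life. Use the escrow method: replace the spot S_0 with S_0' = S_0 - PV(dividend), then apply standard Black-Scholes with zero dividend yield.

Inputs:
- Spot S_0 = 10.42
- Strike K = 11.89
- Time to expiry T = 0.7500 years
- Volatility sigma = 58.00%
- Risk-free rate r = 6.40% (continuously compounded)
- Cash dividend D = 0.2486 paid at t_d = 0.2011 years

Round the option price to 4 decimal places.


PV(D) = D * exp(-r * t_d) = 0.2486 * 0.98721207 = 0.24542092
S_0' = S_0 - PV(D) = 10.4200 - 0.24542092 = 10.17457908
d1 = (ln(S_0'/K) + (r + sigma^2/2)*T) / (sigma*sqrt(T)) = 0.03652169
d2 = d1 - sigma*sqrt(T) = -0.46577305
exp(-rT) = 0.95313379
N(d1) = 0.51456681; N(d2) = 0.32068898
C = S_0' * N(d1) - K * exp(-rT) * N(d2) = 10.17457908 * 0.51456681 - 11.8900 * 0.95313379 * 0.32068898 = 1.6012

Answer: Price = 1.6012


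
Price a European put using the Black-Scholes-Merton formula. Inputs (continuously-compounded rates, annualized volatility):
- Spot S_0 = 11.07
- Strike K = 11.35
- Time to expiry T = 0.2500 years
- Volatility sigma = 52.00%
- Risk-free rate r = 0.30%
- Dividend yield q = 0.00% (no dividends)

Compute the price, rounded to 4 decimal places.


Answer: Price = 1.2998

Derivation:
d1 = (ln(S/K) + (r - q + 0.5*sigma^2) * T) / (sigma * sqrt(T)) = 0.03681155
d2 = d1 - sigma * sqrt(T) = -0.22318845
exp(-rT) = 0.99925028; exp(-qT) = 1.00000000
P = K * exp(-rT) * N(-d2) - S_0 * exp(-qT) * N(-d1)
N(-d1) = 0.48531763; N(-d2) = 0.58830558
P = 11.3500 * 0.99925028 * 0.58830558 - 11.0700 * 1.00000000 * 0.48531763 = 1.2998


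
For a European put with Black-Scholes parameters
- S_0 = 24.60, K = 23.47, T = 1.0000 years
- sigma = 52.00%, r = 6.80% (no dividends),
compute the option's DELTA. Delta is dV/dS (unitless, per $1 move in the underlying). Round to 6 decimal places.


Answer: Delta = -0.315188

Derivation:
d1 = 0.4811989098; d2 = -0.0388010902
phi(d1) = 0.3553277313; exp(-qT) = 1.0000000000; exp(-rT) = 0.9342604736
N(-d1) = 0.3151875678
Delta = -exp(-qT) * N(-d1) = -1.0000000000 * 0.3151875678 = -0.315188


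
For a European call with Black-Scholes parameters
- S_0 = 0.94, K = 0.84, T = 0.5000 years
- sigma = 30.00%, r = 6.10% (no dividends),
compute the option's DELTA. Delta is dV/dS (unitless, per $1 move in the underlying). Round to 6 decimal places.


d1 = 0.7800706948; d2 = 0.5679386604
phi(d1) = 0.2942888010; exp(-qT) = 1.0000000000; exp(-rT) = 0.9699604321
N(d1) = 0.7823253677
Delta = exp(-qT) * N(d1) = 1.0000000000 * 0.7823253677 = 0.782325

Answer: Delta = 0.782325


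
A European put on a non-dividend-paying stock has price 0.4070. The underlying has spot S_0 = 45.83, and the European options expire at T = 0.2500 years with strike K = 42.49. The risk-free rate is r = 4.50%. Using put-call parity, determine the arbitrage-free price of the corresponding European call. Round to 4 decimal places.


Answer: Call price = 4.2223

Derivation:
Put-call parity: C - P = S_0 * exp(-qT) - K * exp(-rT).
S_0 * exp(-qT) = 45.8300 * 1.00000000 = 45.83000000
K * exp(-rT) = 42.4900 * 0.98881304 = 42.01466627
C = P + S*exp(-qT) - K*exp(-rT)
C = 0.4070 + 45.83000000 - 42.01466627 = 4.2223


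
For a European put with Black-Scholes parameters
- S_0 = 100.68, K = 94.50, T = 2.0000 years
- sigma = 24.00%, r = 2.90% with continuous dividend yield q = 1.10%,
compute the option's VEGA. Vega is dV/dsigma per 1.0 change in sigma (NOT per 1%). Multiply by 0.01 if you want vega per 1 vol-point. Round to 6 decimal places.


d1 = 0.4624105225; d2 = 0.1229992676
phi(d1) = 0.3584915180; exp(-qT) = 0.9782402351; exp(-rT) = 0.9436499474
Vega = S * exp(-qT) * phi(d1) * sqrt(T) = 100.6800 * 0.9782402351 * 0.3584915180 * 1.4142135624 = 49.932420

Answer: Vega = 49.932420


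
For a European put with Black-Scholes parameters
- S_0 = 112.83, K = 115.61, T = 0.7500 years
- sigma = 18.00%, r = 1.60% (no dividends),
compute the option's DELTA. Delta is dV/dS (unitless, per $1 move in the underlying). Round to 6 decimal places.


d1 = -0.0012201114; d2 = -0.1571046840
phi(d1) = 0.3989419835; exp(-qT) = 1.0000000000; exp(-rT) = 0.9880717129
N(-d1) = 0.5004867539
Delta = -exp(-qT) * N(-d1) = -1.0000000000 * 0.5004867539 = -0.500487

Answer: Delta = -0.500487


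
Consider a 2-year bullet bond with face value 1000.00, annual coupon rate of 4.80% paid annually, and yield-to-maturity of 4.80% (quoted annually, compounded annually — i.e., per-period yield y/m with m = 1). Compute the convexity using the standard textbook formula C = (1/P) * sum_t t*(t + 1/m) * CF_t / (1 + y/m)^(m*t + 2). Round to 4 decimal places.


Coupon per period c = face * coupon_rate / m = 48.000000
Periods per year m = 1; per-period yield y/m = 0.048000
Number of cashflows N = 2
Cashflows (t years, CF_t, discount factor 1/(1+y/m)^(m*t), PV):
  t = 1.0000: CF_t = 48.000000, DF = 0.954198, PV = 45.801527
  t = 2.0000: CF_t = 1048.000000, DF = 0.910495, PV = 954.198473
Price P = sum_t PV_t = 1000.000000
Convexity numerator sum_t t*(t + 1/m) * CF_t / (1+y/m)^(m*t + 2):
  t = 1.0000: term = 83.404097
  t = 2.0000: term = 5212.756067
Convexity = (1/P) * sum = 5296.160164 / 1000.000000 = 5.296160

Answer: Convexity = 5.2962


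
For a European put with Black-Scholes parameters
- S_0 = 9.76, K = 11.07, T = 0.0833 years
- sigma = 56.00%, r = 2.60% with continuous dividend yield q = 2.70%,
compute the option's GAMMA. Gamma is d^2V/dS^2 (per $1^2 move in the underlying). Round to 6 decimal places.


d1 = -0.6989493501; d2 = -0.8605750906
phi(d1) = 0.3124834941; exp(-qT) = 0.9977534273; exp(-rT) = 0.9978365437
Gamma = exp(-qT) * phi(d1) / (S * sigma * sqrt(T)) = 0.9977534273 * 0.3124834941 / (9.7600 * 0.5600 * 0.2886173938) = 0.197647

Answer: Gamma = 0.197647


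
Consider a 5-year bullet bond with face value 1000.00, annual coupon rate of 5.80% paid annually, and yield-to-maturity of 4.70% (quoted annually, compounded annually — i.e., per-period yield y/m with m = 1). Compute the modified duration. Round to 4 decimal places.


Coupon per period c = face * coupon_rate / m = 58.000000
Periods per year m = 1; per-period yield y/m = 0.047000
Number of cashflows N = 5
Cashflows (t years, CF_t, discount factor 1/(1+y/m)^(m*t), PV):
  t = 1.0000: CF_t = 58.000000, DF = 0.955110, PV = 55.396371
  t = 2.0000: CF_t = 58.000000, DF = 0.912235, PV = 52.909619
  t = 3.0000: CF_t = 58.000000, DF = 0.871284, PV = 50.534497
  t = 4.0000: CF_t = 58.000000, DF = 0.832172, PV = 48.265995
  t = 5.0000: CF_t = 1058.000000, DF = 0.794816, PV = 840.915310
Price P = sum_t PV_t = 1048.021791
First compute Macaulay numerator sum_t t * PV_t:
  t * PV_t at t = 1.0000: 55.396371
  t * PV_t at t = 2.0000: 105.819237
  t * PV_t at t = 3.0000: 151.603491
  t * PV_t at t = 4.0000: 193.063981
  t * PV_t at t = 5.0000: 4204.576548
Macaulay duration D = 4710.459629 / 1048.021791 = 4.494620
Modified duration = D / (1 + y/m) = 4.494620 / (1 + 0.047000) = 4.292856

Answer: Modified duration = 4.2929


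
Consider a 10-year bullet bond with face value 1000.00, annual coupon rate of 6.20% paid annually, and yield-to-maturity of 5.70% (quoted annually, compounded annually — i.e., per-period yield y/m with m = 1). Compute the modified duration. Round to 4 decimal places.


Coupon per period c = face * coupon_rate / m = 62.000000
Periods per year m = 1; per-period yield y/m = 0.057000
Number of cashflows N = 10
Cashflows (t years, CF_t, discount factor 1/(1+y/m)^(m*t), PV):
  t = 1.0000: CF_t = 62.000000, DF = 0.946074, PV = 58.656575
  t = 2.0000: CF_t = 62.000000, DF = 0.895056, PV = 55.493449
  t = 3.0000: CF_t = 62.000000, DF = 0.846789, PV = 52.500897
  t = 4.0000: CF_t = 62.000000, DF = 0.801125, PV = 49.669723
  t = 5.0000: CF_t = 62.000000, DF = 0.757923, PV = 46.991224
  t = 6.0000: CF_t = 62.000000, DF = 0.717051, PV = 44.457165
  t = 7.0000: CF_t = 62.000000, DF = 0.678383, PV = 42.059759
  t = 8.0000: CF_t = 62.000000, DF = 0.641801, PV = 39.791636
  t = 9.0000: CF_t = 62.000000, DF = 0.607191, PV = 37.645824
  t = 10.0000: CF_t = 1062.000000, DF = 0.574447, PV = 610.062940
Price P = sum_t PV_t = 1037.329192
First compute Macaulay numerator sum_t t * PV_t:
  t * PV_t at t = 1.0000: 58.656575
  t * PV_t at t = 2.0000: 110.986897
  t * PV_t at t = 3.0000: 157.502692
  t * PV_t at t = 4.0000: 198.678893
  t * PV_t at t = 5.0000: 234.956118
  t * PV_t at t = 6.0000: 266.742991
  t * PV_t at t = 7.0000: 294.418312
  t * PV_t at t = 8.0000: 318.333085
  t * PV_t at t = 9.0000: 338.812413
  t * PV_t at t = 10.0000: 6100.629405
Macaulay duration D = 8079.717381 / 1037.329192 = 7.788962
Modified duration = D / (1 + y/m) = 7.788962 / (1 + 0.057000) = 7.368933

Answer: Modified duration = 7.3689


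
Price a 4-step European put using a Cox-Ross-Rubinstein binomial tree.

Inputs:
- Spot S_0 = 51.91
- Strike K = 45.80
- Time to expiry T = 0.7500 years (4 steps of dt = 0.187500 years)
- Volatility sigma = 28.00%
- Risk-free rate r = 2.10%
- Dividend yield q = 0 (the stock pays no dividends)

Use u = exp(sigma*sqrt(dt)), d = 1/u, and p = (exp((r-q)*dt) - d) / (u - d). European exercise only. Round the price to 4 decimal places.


dt = T/N = 0.187500
u = exp(sigma*sqrt(dt)) = 1.128900; d = 1/u = 0.885818
p = (exp((r-q)*dt) - d) / (u - d) = 0.485956
Discount per step: exp(-r*dt) = 0.996070
Stock lattice S(k, i) with i counting down-moves:
  k=0: S(0,0) = 51.9100
  k=1: S(1,0) = 58.6012; S(1,1) = 45.9828
  k=2: S(2,0) = 66.1549; S(2,1) = 51.9100; S(2,2) = 40.7324
  k=3: S(3,0) = 74.6822; S(3,1) = 58.6012; S(3,2) = 45.9828; S(3,3) = 36.0815
  k=4: S(4,0) = 84.3088; S(4,1) = 66.1549; S(4,2) = 51.9100; S(4,3) = 40.7324; S(4,4) = 31.9617
Terminal payoffs V(N, i) = max(K - S_T, 0):
  V(4,0) = 0.000000; V(4,1) = 0.000000; V(4,2) = 0.000000; V(4,3) = 5.067580; V(4,4) = 13.838335
Backward induction: V(k, i) = exp(-r*dt) * [p * V(k+1, i) + (1-p) * V(k+1, i+1)].
  V(3,0) = exp(-r*dt) * [p*0.000000 + (1-p)*0.000000] = 0.000000
  V(3,1) = exp(-r*dt) * [p*0.000000 + (1-p)*0.000000] = 0.000000
  V(3,2) = exp(-r*dt) * [p*0.000000 + (1-p)*5.067580] = 2.594720
  V(3,3) = exp(-r*dt) * [p*5.067580 + (1-p)*13.838335] = 9.538499
  V(2,0) = exp(-r*dt) * [p*0.000000 + (1-p)*0.000000] = 0.000000
  V(2,1) = exp(-r*dt) * [p*0.000000 + (1-p)*2.594720] = 1.328558
  V(2,2) = exp(-r*dt) * [p*2.594720 + (1-p)*9.538499] = 6.139902
  V(1,0) = exp(-r*dt) * [p*0.000000 + (1-p)*1.328558] = 0.680253
  V(1,1) = exp(-r*dt) * [p*1.328558 + (1-p)*6.139902] = 3.786858
  V(0,0) = exp(-r*dt) * [p*0.680253 + (1-p)*3.786858] = 2.268235

Answer: Price = V(0,0) = 2.2682


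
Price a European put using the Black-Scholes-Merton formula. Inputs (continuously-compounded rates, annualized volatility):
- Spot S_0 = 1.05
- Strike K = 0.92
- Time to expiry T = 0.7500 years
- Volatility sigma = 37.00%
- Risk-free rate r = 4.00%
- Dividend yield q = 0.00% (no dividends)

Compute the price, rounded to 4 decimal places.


d1 = (ln(S/K) + (r - q + 0.5*sigma^2) * T) / (sigma * sqrt(T)) = 0.66632236
d2 = d1 - sigma * sqrt(T) = 0.34589296
exp(-rT) = 0.97044553; exp(-qT) = 1.00000000
P = K * exp(-rT) * N(-d2) - S_0 * exp(-qT) * N(-d1)
N(-d1) = 0.25260254; N(-d2) = 0.36471158
P = 0.9200 * 0.97044553 * 0.36471158 - 1.0500 * 1.00000000 * 0.25260254 = 0.0604

Answer: Price = 0.0604


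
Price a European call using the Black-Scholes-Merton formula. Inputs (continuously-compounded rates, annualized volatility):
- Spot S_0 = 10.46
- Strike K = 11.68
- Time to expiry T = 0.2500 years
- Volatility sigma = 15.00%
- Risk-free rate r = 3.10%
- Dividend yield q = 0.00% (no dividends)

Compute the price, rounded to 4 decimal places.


d1 = (ln(S/K) + (r - q + 0.5*sigma^2) * T) / (sigma * sqrt(T)) = -1.33009358
d2 = d1 - sigma * sqrt(T) = -1.40509358
exp(-rT) = 0.99227995; exp(-qT) = 1.00000000
C = S_0 * exp(-qT) * N(d1) - K * exp(-rT) * N(d2)
N(d1) = 0.09174372; N(d2) = 0.07999673
C = 10.4600 * 1.00000000 * 0.09174372 - 11.6800 * 0.99227995 * 0.07999673 = 0.0325

Answer: Price = 0.0325


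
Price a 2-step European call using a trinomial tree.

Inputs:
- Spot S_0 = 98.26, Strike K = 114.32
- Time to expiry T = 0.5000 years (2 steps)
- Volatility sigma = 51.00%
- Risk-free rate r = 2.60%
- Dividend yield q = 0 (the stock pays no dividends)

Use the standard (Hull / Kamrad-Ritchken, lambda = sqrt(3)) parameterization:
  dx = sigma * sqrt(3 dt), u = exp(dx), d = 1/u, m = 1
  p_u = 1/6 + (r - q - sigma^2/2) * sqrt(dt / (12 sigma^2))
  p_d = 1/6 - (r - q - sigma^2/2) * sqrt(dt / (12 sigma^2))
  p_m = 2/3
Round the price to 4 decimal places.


Answer: Price = V(0,0) = 9.2467

Derivation:
dt = T/N = 0.250000; dx = sigma*sqrt(3*dt) = 0.441673
u = exp(dx) = 1.555307; d = 1/u = 0.642960
p_u = 0.137219, p_m = 0.666667, p_d = 0.196114
Discount per step: exp(-r*dt) = 0.993521
Stock lattice S(k, j) with j the centered position index:
  k=0: S(0,+0) = 98.2600
  k=1: S(1,-1) = 63.1772; S(1,+0) = 98.2600; S(1,+1) = 152.8245
  k=2: S(2,-2) = 40.6204; S(2,-1) = 63.1772; S(2,+0) = 98.2600; S(2,+1) = 152.8245; S(2,+2) = 237.6890
Terminal payoffs V(N, j) = max(S_T - K, 0):
  V(2,-2) = 0.000000; V(2,-1) = 0.000000; V(2,+0) = 0.000000; V(2,+1) = 38.504466; V(2,+2) = 123.368962
Backward induction: V(k, j) = exp(-r*dt) * [p_u * V(k+1, j+1) + p_m * V(k+1, j) + p_d * V(k+1, j-1)]
  V(1,-1) = exp(-r*dt) * [p_u*0.000000 + p_m*0.000000 + p_d*0.000000] = 0.000000
  V(1,+0) = exp(-r*dt) * [p_u*38.504466 + p_m*0.000000 + p_d*0.000000] = 5.249312
  V(1,+1) = exp(-r*dt) * [p_u*123.368962 + p_m*38.504466 + p_d*0.000000] = 42.322216
  V(0,+0) = exp(-r*dt) * [p_u*42.322216 + p_m*5.249312 + p_d*0.000000] = 9.246653


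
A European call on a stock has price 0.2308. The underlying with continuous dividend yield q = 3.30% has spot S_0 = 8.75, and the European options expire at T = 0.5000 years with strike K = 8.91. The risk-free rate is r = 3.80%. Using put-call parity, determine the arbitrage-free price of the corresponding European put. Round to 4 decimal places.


Answer: Put price = 0.3663

Derivation:
Put-call parity: C - P = S_0 * exp(-qT) - K * exp(-rT).
S_0 * exp(-qT) = 8.7500 * 0.98363538 = 8.60680957
K * exp(-rT) = 8.9100 * 0.98117936 = 8.74230812
P = C - S*exp(-qT) + K*exp(-rT)
P = 0.2308 - 8.60680957 + 8.74230812 = 0.3663


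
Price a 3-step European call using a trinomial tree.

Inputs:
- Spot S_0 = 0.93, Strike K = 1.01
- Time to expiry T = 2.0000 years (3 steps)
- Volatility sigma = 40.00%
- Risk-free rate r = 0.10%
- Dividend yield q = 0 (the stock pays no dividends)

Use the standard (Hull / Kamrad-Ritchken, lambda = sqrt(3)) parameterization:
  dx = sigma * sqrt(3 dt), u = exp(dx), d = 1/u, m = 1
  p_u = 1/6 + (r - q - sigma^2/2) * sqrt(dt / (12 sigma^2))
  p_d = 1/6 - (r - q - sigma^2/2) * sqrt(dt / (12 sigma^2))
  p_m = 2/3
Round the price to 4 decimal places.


Answer: Price = V(0,0) = 0.1670

Derivation:
dt = T/N = 0.666667; dx = sigma*sqrt(3*dt) = 0.565685
u = exp(dx) = 1.760654; d = 1/u = 0.567971
p_u = 0.120115, p_m = 0.666667, p_d = 0.213218
Discount per step: exp(-r*dt) = 0.999334
Stock lattice S(k, j) with j the centered position index:
  k=0: S(0,+0) = 0.9300
  k=1: S(1,-1) = 0.5282; S(1,+0) = 0.9300; S(1,+1) = 1.6374
  k=2: S(2,-2) = 0.3000; S(2,-1) = 0.5282; S(2,+0) = 0.9300; S(2,+1) = 1.6374; S(2,+2) = 2.8829
  k=3: S(3,-3) = 0.1704; S(3,-2) = 0.3000; S(3,-1) = 0.5282; S(3,+0) = 0.9300; S(3,+1) = 1.6374; S(3,+2) = 2.8829; S(3,+3) = 5.0758
Terminal payoffs V(N, j) = max(S_T - K, 0):
  V(3,-3) = 0.000000; V(3,-2) = 0.000000; V(3,-1) = 0.000000; V(3,+0) = 0.000000; V(3,+1) = 0.627408; V(3,+2) = 1.872910; V(3,+3) = 4.065807
Backward induction: V(k, j) = exp(-r*dt) * [p_u * V(k+1, j+1) + p_m * V(k+1, j) + p_d * V(k+1, j-1)]
  V(2,-2) = exp(-r*dt) * [p_u*0.000000 + p_m*0.000000 + p_d*0.000000] = 0.000000
  V(2,-1) = exp(-r*dt) * [p_u*0.000000 + p_m*0.000000 + p_d*0.000000] = 0.000000
  V(2,+0) = exp(-r*dt) * [p_u*0.627408 + p_m*0.000000 + p_d*0.000000] = 0.075311
  V(2,+1) = exp(-r*dt) * [p_u*1.872910 + p_m*0.627408 + p_d*0.000000] = 0.642809
  V(2,+2) = exp(-r*dt) * [p_u*4.065807 + p_m*1.872910 + p_d*0.627408] = 1.869501
  V(1,-1) = exp(-r*dt) * [p_u*0.075311 + p_m*0.000000 + p_d*0.000000] = 0.009040
  V(1,+0) = exp(-r*dt) * [p_u*0.642809 + p_m*0.075311 + p_d*0.000000] = 0.127334
  V(1,+1) = exp(-r*dt) * [p_u*1.869501 + p_m*0.642809 + p_d*0.075311] = 0.668707
  V(0,+0) = exp(-r*dt) * [p_u*0.668707 + p_m*0.127334 + p_d*0.009040] = 0.167027


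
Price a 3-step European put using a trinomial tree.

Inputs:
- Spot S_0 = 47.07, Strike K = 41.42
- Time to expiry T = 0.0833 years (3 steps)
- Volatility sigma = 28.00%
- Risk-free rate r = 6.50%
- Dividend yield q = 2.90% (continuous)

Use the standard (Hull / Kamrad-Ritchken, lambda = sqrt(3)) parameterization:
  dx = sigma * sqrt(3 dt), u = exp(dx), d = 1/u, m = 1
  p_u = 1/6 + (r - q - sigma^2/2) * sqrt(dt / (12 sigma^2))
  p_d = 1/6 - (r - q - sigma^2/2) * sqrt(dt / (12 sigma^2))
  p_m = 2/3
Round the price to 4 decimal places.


dt = T/N = 0.027767; dx = sigma*sqrt(3*dt) = 0.080813
u = exp(dx) = 1.084168; d = 1/u = 0.922366
p_u = 0.166117, p_m = 0.666667, p_d = 0.167216
Discount per step: exp(-r*dt) = 0.998197
Stock lattice S(k, j) with j the centered position index:
  k=0: S(0,+0) = 47.0700
  k=1: S(1,-1) = 43.4158; S(1,+0) = 47.0700; S(1,+1) = 51.0318
  k=2: S(2,-2) = 40.0453; S(2,-1) = 43.4158; S(2,+0) = 47.0700; S(2,+1) = 51.0318; S(2,+2) = 55.3270
  k=3: S(3,-3) = 36.9364; S(3,-2) = 40.0453; S(3,-1) = 43.4158; S(3,+0) = 47.0700; S(3,+1) = 51.0318; S(3,+2) = 55.3270; S(3,+3) = 59.9838
Terminal payoffs V(N, j) = max(K - S_T, 0):
  V(3,-3) = 4.483610; V(3,-2) = 1.374748; V(3,-1) = 0.000000; V(3,+0) = 0.000000; V(3,+1) = 0.000000; V(3,+2) = 0.000000; V(3,+3) = 0.000000
Backward induction: V(k, j) = exp(-r*dt) * [p_u * V(k+1, j+1) + p_m * V(k+1, j) + p_d * V(k+1, j-1)]
  V(2,-2) = exp(-r*dt) * [p_u*0.000000 + p_m*1.374748 + p_d*4.483610] = 1.663227
  V(2,-1) = exp(-r*dt) * [p_u*0.000000 + p_m*0.000000 + p_d*1.374748] = 0.229466
  V(2,+0) = exp(-r*dt) * [p_u*0.000000 + p_m*0.000000 + p_d*0.000000] = 0.000000
  V(2,+1) = exp(-r*dt) * [p_u*0.000000 + p_m*0.000000 + p_d*0.000000] = 0.000000
  V(2,+2) = exp(-r*dt) * [p_u*0.000000 + p_m*0.000000 + p_d*0.000000] = 0.000000
  V(1,-1) = exp(-r*dt) * [p_u*0.000000 + p_m*0.229466 + p_d*1.663227] = 0.430319
  V(1,+0) = exp(-r*dt) * [p_u*0.000000 + p_m*0.000000 + p_d*0.229466] = 0.038301
  V(1,+1) = exp(-r*dt) * [p_u*0.000000 + p_m*0.000000 + p_d*0.000000] = 0.000000
  V(0,+0) = exp(-r*dt) * [p_u*0.000000 + p_m*0.038301 + p_d*0.430319] = 0.097315

Answer: Price = V(0,0) = 0.0973


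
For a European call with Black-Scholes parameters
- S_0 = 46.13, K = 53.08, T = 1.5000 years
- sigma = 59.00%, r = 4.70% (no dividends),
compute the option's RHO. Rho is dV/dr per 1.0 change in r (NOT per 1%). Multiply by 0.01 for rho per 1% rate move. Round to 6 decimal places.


Answer: Rho = 24.003397

Derivation:
d1 = 0.2646532345; d2 = -0.4579462396
phi(d1) = 0.3852128653; exp(-qT) = 1.0000000000; exp(-rT) = 0.9319277395
N(d2) = 0.3234955327
Rho = K*T*exp(-rT)*N(d2) = 53.0800 * 1.5000 * 0.9319277395 * 0.3234955327 = 24.003397


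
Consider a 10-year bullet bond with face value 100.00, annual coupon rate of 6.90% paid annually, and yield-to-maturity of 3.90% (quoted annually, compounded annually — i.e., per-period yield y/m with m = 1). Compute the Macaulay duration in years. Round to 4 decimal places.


Coupon per period c = face * coupon_rate / m = 6.900000
Periods per year m = 1; per-period yield y/m = 0.039000
Number of cashflows N = 10
Cashflows (t years, CF_t, discount factor 1/(1+y/m)^(m*t), PV):
  t = 1.0000: CF_t = 6.900000, DF = 0.962464, PV = 6.641001
  t = 2.0000: CF_t = 6.900000, DF = 0.926337, PV = 6.391724
  t = 3.0000: CF_t = 6.900000, DF = 0.891566, PV = 6.151803
  t = 4.0000: CF_t = 6.900000, DF = 0.858100, PV = 5.920889
  t = 5.0000: CF_t = 6.900000, DF = 0.825890, PV = 5.698642
  t = 6.0000: CF_t = 6.900000, DF = 0.794889, PV = 5.484737
  t = 7.0000: CF_t = 6.900000, DF = 0.765052, PV = 5.278861
  t = 8.0000: CF_t = 6.900000, DF = 0.736335, PV = 5.080714
  t = 9.0000: CF_t = 6.900000, DF = 0.708696, PV = 4.890003
  t = 10.0000: CF_t = 106.900000, DF = 0.682094, PV = 72.915898
Price P = sum_t PV_t = 124.454272
Macaulay numerator sum_t t * PV_t:
  t * PV_t at t = 1.0000: 6.641001
  t * PV_t at t = 2.0000: 12.783447
  t * PV_t at t = 3.0000: 18.455410
  t * PV_t at t = 4.0000: 23.683555
  t * PV_t at t = 5.0000: 28.493209
  t * PV_t at t = 6.0000: 32.908422
  t * PV_t at t = 7.0000: 36.952030
  t * PV_t at t = 8.0000: 40.645708
  t * PV_t at t = 9.0000: 44.010031
  t * PV_t at t = 10.0000: 729.158982
Macaulay duration D = (sum_t t * PV_t) / P = 973.731794 / 124.454272 = 7.824013

Answer: Macaulay duration = 7.8240 years
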